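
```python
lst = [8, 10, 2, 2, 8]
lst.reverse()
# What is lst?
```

[8, 2, 2, 10, 8]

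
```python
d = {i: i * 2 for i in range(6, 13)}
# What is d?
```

{6: 12, 7: 14, 8: 16, 9: 18, 10: 20, 11: 22, 12: 24}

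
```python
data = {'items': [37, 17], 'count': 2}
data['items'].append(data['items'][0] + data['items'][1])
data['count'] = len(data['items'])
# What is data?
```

After line 1: data = {'items': [37, 17], 'count': 2}
After line 2 (append 37 + 17 = 54): data = {'items': [37, 17, 54], 'count': 2}
After line 3 (count = len(items) = 3): data = {'items': [37, 17, 54], 'count': 3}

{'items': [37, 17, 54], 'count': 3}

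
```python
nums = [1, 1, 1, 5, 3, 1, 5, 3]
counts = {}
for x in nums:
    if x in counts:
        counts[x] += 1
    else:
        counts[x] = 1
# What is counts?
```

Initial: counts = {}, nums = [1, 1, 1, 5, 3, 1, 5, 3]
See 1: counts = {1: 1}
See 1: counts = {1: 2}
See 1: counts = {1: 3}
See 5: counts = {1: 3, 5: 1}
See 3: counts = {1: 3, 5: 1, 3: 1}
See 1: counts = {1: 4, 5: 1, 3: 1}
See 5: counts = {1: 4, 5: 2, 3: 1}
See 3: counts = {1: 4, 5: 2, 3: 2}

{1: 4, 5: 2, 3: 2}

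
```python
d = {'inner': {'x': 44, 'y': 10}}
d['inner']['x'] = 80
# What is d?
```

After line 1: d = {'inner': {'x': 44, 'y': 10}}
After line 2 (inner x overwritten): d = {'inner': {'x': 80, 'y': 10}}

{'inner': {'x': 80, 'y': 10}}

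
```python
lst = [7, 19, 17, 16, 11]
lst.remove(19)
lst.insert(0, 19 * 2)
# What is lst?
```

After line 1: lst = [7, 19, 17, 16, 11]
After line 2 (remove first 19): lst = [7, 17, 16, 11]
After line 3 (insert 38 at index 0): lst = [38, 7, 17, 16, 11]

[38, 7, 17, 16, 11]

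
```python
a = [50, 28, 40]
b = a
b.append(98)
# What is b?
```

After line 1: a = [50, 28, 40]
After line 2 (b = a is an alias, same object): a = [50, 28, 40], b = [50, 28, 40]
After line 3 (b.append mutates the shared list): a = [50, 28, 40, 98], b = [50, 28, 40, 98]

[50, 28, 40, 98]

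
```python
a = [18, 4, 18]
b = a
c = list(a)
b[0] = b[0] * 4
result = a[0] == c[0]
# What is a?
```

After line 1: a = [18, 4, 18]
After line 2 (b = a, alias): a = [18, 4, 18], b = [18, 4, 18]
After line 3 (c = list(a) is a copy, new object): c = [18, 4, 18]
After line 4 (b[0] = 18 * 4 = 72; mutates shared a/b): a = b = [72, 4, 18], c = [18, 4, 18]
After line 5 (a[0] = 72, c[0] = 18; result = False)

[72, 4, 18]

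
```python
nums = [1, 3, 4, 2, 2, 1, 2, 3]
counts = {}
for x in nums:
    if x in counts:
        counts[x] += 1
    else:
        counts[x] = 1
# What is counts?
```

Initial: counts = {}, nums = [1, 3, 4, 2, 2, 1, 2, 3]
See 1: counts = {1: 1}
See 3: counts = {1: 1, 3: 1}
See 4: counts = {1: 1, 3: 1, 4: 1}
See 2: counts = {1: 1, 3: 1, 4: 1, 2: 1}
See 2: counts = {1: 1, 3: 1, 4: 1, 2: 2}
See 1: counts = {1: 2, 3: 1, 4: 1, 2: 2}
See 2: counts = {1: 2, 3: 1, 4: 1, 2: 3}
See 3: counts = {1: 2, 3: 2, 4: 1, 2: 3}

{1: 2, 3: 2, 4: 1, 2: 3}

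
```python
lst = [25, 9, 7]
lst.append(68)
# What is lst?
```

[25, 9, 7, 68]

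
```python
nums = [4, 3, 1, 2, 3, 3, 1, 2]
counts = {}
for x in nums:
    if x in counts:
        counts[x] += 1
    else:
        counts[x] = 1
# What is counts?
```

Initial: counts = {}, nums = [4, 3, 1, 2, 3, 3, 1, 2]
See 4: counts = {4: 1}
See 3: counts = {4: 1, 3: 1}
See 1: counts = {4: 1, 3: 1, 1: 1}
See 2: counts = {4: 1, 3: 1, 1: 1, 2: 1}
See 3: counts = {4: 1, 3: 2, 1: 1, 2: 1}
See 3: counts = {4: 1, 3: 3, 1: 1, 2: 1}
See 1: counts = {4: 1, 3: 3, 1: 2, 2: 1}
See 2: counts = {4: 1, 3: 3, 1: 2, 2: 2}

{4: 1, 3: 3, 1: 2, 2: 2}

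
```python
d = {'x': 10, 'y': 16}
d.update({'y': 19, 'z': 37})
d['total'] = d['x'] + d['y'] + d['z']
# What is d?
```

After line 1: d = {'x': 10, 'y': 16}
After line 2 (y overwritten, z added): d = {'x': 10, 'y': 19, 'z': 37}
After line 3 (total = 10 + 19 + 37 = 66): d = {'x': 10, 'y': 19, 'z': 37, 'total': 66}

{'x': 10, 'y': 19, 'z': 37, 'total': 66}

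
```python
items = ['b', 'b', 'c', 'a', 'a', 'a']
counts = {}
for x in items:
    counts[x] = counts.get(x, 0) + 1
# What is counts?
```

Initial: counts = {}, items = ['b', 'b', 'c', 'a', 'a', 'a']
See 'b': counts = {'b': 1}
See 'b': counts = {'b': 2}
See 'c': counts = {'b': 2, 'c': 1}
See 'a': counts = {'b': 2, 'c': 1, 'a': 1}
See 'a': counts = {'b': 2, 'c': 1, 'a': 2}
See 'a': counts = {'b': 2, 'c': 1, 'a': 3}

{'b': 2, 'c': 1, 'a': 3}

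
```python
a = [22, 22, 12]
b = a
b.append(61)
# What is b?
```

After line 1: a = [22, 22, 12]
After line 2 (b = a is an alias, same object): a = [22, 22, 12], b = [22, 22, 12]
After line 3 (b.append mutates the shared list): a = [22, 22, 12, 61], b = [22, 22, 12, 61]

[22, 22, 12, 61]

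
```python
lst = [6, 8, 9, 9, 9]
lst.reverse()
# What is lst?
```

[9, 9, 9, 8, 6]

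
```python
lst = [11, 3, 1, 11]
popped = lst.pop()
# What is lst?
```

[11, 3, 1]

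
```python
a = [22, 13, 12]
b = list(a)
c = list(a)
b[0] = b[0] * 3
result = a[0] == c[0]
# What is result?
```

After line 1: a = [22, 13, 12]
After line 2 (b = list(a), copy): a = [22, 13, 12], b = [22, 13, 12]
After line 3 (c = list(a) is a copy, new object): c = [22, 13, 12]
After line 4 (b[0] = 22 * 3 = 66; only b mutates (copy)): a = [22, 13, 12], b = [66, 13, 12], c = [22, 13, 12]
After line 5 (a[0] = 22, c[0] = 22; result = True)

True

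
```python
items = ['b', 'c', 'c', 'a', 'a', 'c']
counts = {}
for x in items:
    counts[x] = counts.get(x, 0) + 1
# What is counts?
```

Initial: counts = {}, items = ['b', 'c', 'c', 'a', 'a', 'c']
See 'b': counts = {'b': 1}
See 'c': counts = {'b': 1, 'c': 1}
See 'c': counts = {'b': 1, 'c': 2}
See 'a': counts = {'b': 1, 'c': 2, 'a': 1}
See 'a': counts = {'b': 1, 'c': 2, 'a': 2}
See 'c': counts = {'b': 1, 'c': 3, 'a': 2}

{'b': 1, 'c': 3, 'a': 2}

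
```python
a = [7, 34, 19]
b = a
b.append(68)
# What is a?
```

After line 1: a = [7, 34, 19]
After line 2 (b = a is an alias, same object): a = [7, 34, 19], b = [7, 34, 19]
After line 3 (b.append mutates the shared list): a = [7, 34, 19, 68], b = [7, 34, 19, 68]

[7, 34, 19, 68]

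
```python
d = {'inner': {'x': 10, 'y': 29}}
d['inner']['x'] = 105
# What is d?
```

After line 1: d = {'inner': {'x': 10, 'y': 29}}
After line 2 (inner x overwritten): d = {'inner': {'x': 105, 'y': 29}}

{'inner': {'x': 105, 'y': 29}}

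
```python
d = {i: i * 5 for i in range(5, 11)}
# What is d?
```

{5: 25, 6: 30, 7: 35, 8: 40, 9: 45, 10: 50}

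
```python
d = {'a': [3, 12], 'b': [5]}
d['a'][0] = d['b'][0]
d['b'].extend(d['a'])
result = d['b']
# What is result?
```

After line 1: d = {'a': [3, 12], 'b': [5]}
After line 2 (a[0] = b[0] = 5): d = {'a': [5, 12], 'b': [5]}
After line 3 (b.extend(a) appends [5, 12]): d = {'a': [5, 12], 'b': [5, 5, 12]}
After line 4: result = d['b'] = [5, 5, 12]

[5, 5, 12]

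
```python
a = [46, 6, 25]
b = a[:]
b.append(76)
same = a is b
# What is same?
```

After line 1: a = [46, 6, 25]
After line 2 (b = a[:] is a shallow copy, new object): a = [46, 6, 25], b = [46, 6, 25]
After line 3 (append only mutates b): a = [46, 6, 25], b = [46, 6, 25, 76]
After line 4 (same = a is b; different objects -> False): same = False

False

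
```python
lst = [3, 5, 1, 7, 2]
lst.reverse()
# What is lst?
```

[2, 7, 1, 5, 3]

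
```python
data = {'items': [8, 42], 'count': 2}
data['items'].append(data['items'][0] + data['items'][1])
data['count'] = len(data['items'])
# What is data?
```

After line 1: data = {'items': [8, 42], 'count': 2}
After line 2 (append 8 + 42 = 50): data = {'items': [8, 42, 50], 'count': 2}
After line 3 (count = len(items) = 3): data = {'items': [8, 42, 50], 'count': 3}

{'items': [8, 42, 50], 'count': 3}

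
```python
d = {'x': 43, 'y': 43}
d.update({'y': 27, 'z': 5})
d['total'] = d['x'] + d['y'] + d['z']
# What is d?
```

After line 1: d = {'x': 43, 'y': 43}
After line 2 (y overwritten, z added): d = {'x': 43, 'y': 27, 'z': 5}
After line 3 (total = 43 + 27 + 5 = 75): d = {'x': 43, 'y': 27, 'z': 5, 'total': 75}

{'x': 43, 'y': 27, 'z': 5, 'total': 75}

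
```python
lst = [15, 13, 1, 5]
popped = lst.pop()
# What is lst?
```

[15, 13, 1]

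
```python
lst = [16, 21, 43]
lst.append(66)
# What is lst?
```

[16, 21, 43, 66]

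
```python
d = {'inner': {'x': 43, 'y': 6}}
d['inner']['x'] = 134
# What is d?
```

After line 1: d = {'inner': {'x': 43, 'y': 6}}
After line 2 (inner x overwritten): d = {'inner': {'x': 134, 'y': 6}}

{'inner': {'x': 134, 'y': 6}}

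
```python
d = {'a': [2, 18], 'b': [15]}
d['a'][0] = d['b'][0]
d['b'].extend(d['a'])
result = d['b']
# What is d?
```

After line 1: d = {'a': [2, 18], 'b': [15]}
After line 2 (a[0] = b[0] = 15): d = {'a': [15, 18], 'b': [15]}
After line 3 (b.extend(a) appends [15, 18]): d = {'a': [15, 18], 'b': [15, 15, 18]}
After line 4: result = d['b'] = [15, 15, 18]

{'a': [15, 18], 'b': [15, 15, 18]}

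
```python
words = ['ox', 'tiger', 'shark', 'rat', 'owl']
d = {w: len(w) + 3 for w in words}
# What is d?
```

{'ox': 5, 'tiger': 8, 'shark': 8, 'rat': 6, 'owl': 6}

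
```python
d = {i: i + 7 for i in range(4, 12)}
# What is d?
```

{4: 11, 5: 12, 6: 13, 7: 14, 8: 15, 9: 16, 10: 17, 11: 18}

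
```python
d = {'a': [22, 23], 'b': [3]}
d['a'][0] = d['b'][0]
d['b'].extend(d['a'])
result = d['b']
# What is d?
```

After line 1: d = {'a': [22, 23], 'b': [3]}
After line 2 (a[0] = b[0] = 3): d = {'a': [3, 23], 'b': [3]}
After line 3 (b.extend(a) appends [3, 23]): d = {'a': [3, 23], 'b': [3, 3, 23]}
After line 4: result = d['b'] = [3, 3, 23]

{'a': [3, 23], 'b': [3, 3, 23]}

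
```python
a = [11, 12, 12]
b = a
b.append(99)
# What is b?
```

After line 1: a = [11, 12, 12]
After line 2 (b = a is an alias, same object): a = [11, 12, 12], b = [11, 12, 12]
After line 3 (b.append mutates the shared list): a = [11, 12, 12, 99], b = [11, 12, 12, 99]

[11, 12, 12, 99]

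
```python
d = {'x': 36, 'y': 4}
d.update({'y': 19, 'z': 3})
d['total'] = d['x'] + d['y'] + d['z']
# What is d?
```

After line 1: d = {'x': 36, 'y': 4}
After line 2 (y overwritten, z added): d = {'x': 36, 'y': 19, 'z': 3}
After line 3 (total = 36 + 19 + 3 = 58): d = {'x': 36, 'y': 19, 'z': 3, 'total': 58}

{'x': 36, 'y': 19, 'z': 3, 'total': 58}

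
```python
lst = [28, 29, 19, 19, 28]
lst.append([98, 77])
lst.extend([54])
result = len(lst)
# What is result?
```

After line 1: lst = [28, 29, 19, 19, 28]
After line 2 (append adds [98, 77] as single element): lst = [28, 29, 19, 19, 28, [98, 77]]
After line 3 (extend unpacks [54], adds 54): lst = [28, 29, 19, 19, 28, [98, 77], 54]
After line 4: result = len(lst) = 7

7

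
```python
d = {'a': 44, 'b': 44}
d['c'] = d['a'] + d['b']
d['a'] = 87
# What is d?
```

After line 1: d = {'a': 44, 'b': 44}
After line 2 (d['c'] = 44 + 44): d = {'a': 44, 'b': 44, 'c': 88}
After line 3: d = {'a': 87, 'b': 44, 'c': 88}

{'a': 87, 'b': 44, 'c': 88}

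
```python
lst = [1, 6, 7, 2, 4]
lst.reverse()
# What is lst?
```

[4, 2, 7, 6, 1]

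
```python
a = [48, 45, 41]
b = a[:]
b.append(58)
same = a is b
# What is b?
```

After line 1: a = [48, 45, 41]
After line 2 (b = a[:] is a shallow copy, new object): a = [48, 45, 41], b = [48, 45, 41]
After line 3 (append only mutates b): a = [48, 45, 41], b = [48, 45, 41, 58]
After line 4 (same = a is b; different objects -> False): same = False

[48, 45, 41, 58]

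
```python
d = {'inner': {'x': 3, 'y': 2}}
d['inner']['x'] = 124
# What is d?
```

After line 1: d = {'inner': {'x': 3, 'y': 2}}
After line 2 (inner x overwritten): d = {'inner': {'x': 124, 'y': 2}}

{'inner': {'x': 124, 'y': 2}}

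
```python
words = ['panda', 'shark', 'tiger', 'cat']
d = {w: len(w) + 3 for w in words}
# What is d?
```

{'panda': 8, 'shark': 8, 'tiger': 8, 'cat': 6}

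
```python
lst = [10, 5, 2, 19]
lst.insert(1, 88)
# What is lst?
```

[10, 88, 5, 2, 19]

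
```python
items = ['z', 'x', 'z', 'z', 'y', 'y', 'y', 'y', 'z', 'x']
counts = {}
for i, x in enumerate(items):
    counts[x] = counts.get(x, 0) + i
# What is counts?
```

Initial: counts = {}, items = ['z', 'x', 'z', 'z', 'y', 'y', 'y', 'y', 'z', 'x']
i=0, x='z': counts = {'z': 0}
i=1, x='x': counts = {'z': 0, 'x': 1}
i=2, x='z': counts = {'z': 2, 'x': 1}
i=3, x='z': counts = {'z': 5, 'x': 1}
i=4, x='y': counts = {'z': 5, 'x': 1, 'y': 4}
i=5, x='y': counts = {'z': 5, 'x': 1, 'y': 9}
i=6, x='y': counts = {'z': 5, 'x': 1, 'y': 15}
i=7, x='y': counts = {'z': 5, 'x': 1, 'y': 22}
i=8, x='z': counts = {'z': 13, 'x': 1, 'y': 22}
i=9, x='x': counts = {'z': 13, 'x': 10, 'y': 22}

{'z': 13, 'x': 10, 'y': 22}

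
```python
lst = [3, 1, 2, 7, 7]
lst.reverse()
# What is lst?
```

[7, 7, 2, 1, 3]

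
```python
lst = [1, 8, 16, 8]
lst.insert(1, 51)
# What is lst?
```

[1, 51, 8, 16, 8]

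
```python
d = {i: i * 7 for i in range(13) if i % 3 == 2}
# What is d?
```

{2: 14, 5: 35, 8: 56, 11: 77}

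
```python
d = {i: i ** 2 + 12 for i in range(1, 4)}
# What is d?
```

{1: 13, 2: 16, 3: 21}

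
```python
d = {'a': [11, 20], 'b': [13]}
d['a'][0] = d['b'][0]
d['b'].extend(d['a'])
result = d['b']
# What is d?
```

After line 1: d = {'a': [11, 20], 'b': [13]}
After line 2 (a[0] = b[0] = 13): d = {'a': [13, 20], 'b': [13]}
After line 3 (b.extend(a) appends [13, 20]): d = {'a': [13, 20], 'b': [13, 13, 20]}
After line 4: result = d['b'] = [13, 13, 20]

{'a': [13, 20], 'b': [13, 13, 20]}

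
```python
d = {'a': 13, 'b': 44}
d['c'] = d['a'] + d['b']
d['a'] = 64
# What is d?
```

After line 1: d = {'a': 13, 'b': 44}
After line 2 (d['c'] = 13 + 44): d = {'a': 13, 'b': 44, 'c': 57}
After line 3: d = {'a': 64, 'b': 44, 'c': 57}

{'a': 64, 'b': 44, 'c': 57}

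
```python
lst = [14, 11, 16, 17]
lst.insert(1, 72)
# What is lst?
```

[14, 72, 11, 16, 17]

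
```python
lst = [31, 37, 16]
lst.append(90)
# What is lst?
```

[31, 37, 16, 90]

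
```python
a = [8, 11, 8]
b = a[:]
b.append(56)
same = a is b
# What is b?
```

After line 1: a = [8, 11, 8]
After line 2 (b = a[:] is a shallow copy, new object): a = [8, 11, 8], b = [8, 11, 8]
After line 3 (append only mutates b): a = [8, 11, 8], b = [8, 11, 8, 56]
After line 4 (same = a is b; different objects -> False): same = False

[8, 11, 8, 56]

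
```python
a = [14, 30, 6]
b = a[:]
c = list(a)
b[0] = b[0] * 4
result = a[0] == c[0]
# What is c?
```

After line 1: a = [14, 30, 6]
After line 2 (b = a[:], copy): a = [14, 30, 6], b = [14, 30, 6]
After line 3 (c = list(a) is a copy, new object): c = [14, 30, 6]
After line 4 (b[0] = 14 * 4 = 56; only b mutates (copy)): a = [14, 30, 6], b = [56, 30, 6], c = [14, 30, 6]
After line 5 (a[0] = 14, c[0] = 14; result = True)

[14, 30, 6]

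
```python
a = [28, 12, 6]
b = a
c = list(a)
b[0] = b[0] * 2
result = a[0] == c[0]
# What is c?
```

After line 1: a = [28, 12, 6]
After line 2 (b = a, alias): a = [28, 12, 6], b = [28, 12, 6]
After line 3 (c = list(a) is a copy, new object): c = [28, 12, 6]
After line 4 (b[0] = 28 * 2 = 56; mutates shared a/b): a = b = [56, 12, 6], c = [28, 12, 6]
After line 5 (a[0] = 56, c[0] = 28; result = False)

[28, 12, 6]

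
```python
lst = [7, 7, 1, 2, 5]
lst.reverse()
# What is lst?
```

[5, 2, 1, 7, 7]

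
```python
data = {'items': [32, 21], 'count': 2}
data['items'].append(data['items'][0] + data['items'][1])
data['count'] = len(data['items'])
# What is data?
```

After line 1: data = {'items': [32, 21], 'count': 2}
After line 2 (append 32 + 21 = 53): data = {'items': [32, 21, 53], 'count': 2}
After line 3 (count = len(items) = 3): data = {'items': [32, 21, 53], 'count': 3}

{'items': [32, 21, 53], 'count': 3}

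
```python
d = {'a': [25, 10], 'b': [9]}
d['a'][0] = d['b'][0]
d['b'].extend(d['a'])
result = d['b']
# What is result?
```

After line 1: d = {'a': [25, 10], 'b': [9]}
After line 2 (a[0] = b[0] = 9): d = {'a': [9, 10], 'b': [9]}
After line 3 (b.extend(a) appends [9, 10]): d = {'a': [9, 10], 'b': [9, 9, 10]}
After line 4: result = d['b'] = [9, 9, 10]

[9, 9, 10]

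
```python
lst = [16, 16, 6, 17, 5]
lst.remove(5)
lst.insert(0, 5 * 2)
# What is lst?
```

After line 1: lst = [16, 16, 6, 17, 5]
After line 2 (remove first 5): lst = [16, 16, 6, 17]
After line 3 (insert 10 at index 0): lst = [10, 16, 16, 6, 17]

[10, 16, 16, 6, 17]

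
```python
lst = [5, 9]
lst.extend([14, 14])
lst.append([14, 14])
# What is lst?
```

After line 1: lst = [5, 9]
After line 2 (extend unpacks [14, 14]): lst = [5, 9, 14, 14]
After line 3 (append adds [14, 14] as single element): lst = [5, 9, 14, 14, [14, 14]]

[5, 9, 14, 14, [14, 14]]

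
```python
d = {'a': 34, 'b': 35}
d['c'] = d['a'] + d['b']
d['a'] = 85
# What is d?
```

After line 1: d = {'a': 34, 'b': 35}
After line 2 (d['c'] = 34 + 35): d = {'a': 34, 'b': 35, 'c': 69}
After line 3: d = {'a': 85, 'b': 35, 'c': 69}

{'a': 85, 'b': 35, 'c': 69}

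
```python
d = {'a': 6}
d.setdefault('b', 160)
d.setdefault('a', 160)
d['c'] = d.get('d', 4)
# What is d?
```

After line 1: d = {'a': 6}
After line 2 (setdefault adds 'b'=160): d = {'a': 6, 'b': 160}
After line 3 (setdefault 'a' no-op, already exists): d = {'a': 6, 'b': 160}
After line 4 (get('d', 4) returns default since 'd' not in d): d = {'a': 6, 'b': 160, 'c': 4}

{'a': 6, 'b': 160, 'c': 4}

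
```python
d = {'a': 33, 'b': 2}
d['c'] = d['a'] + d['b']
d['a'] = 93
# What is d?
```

After line 1: d = {'a': 33, 'b': 2}
After line 2 (d['c'] = 33 + 2): d = {'a': 33, 'b': 2, 'c': 35}
After line 3: d = {'a': 93, 'b': 2, 'c': 35}

{'a': 93, 'b': 2, 'c': 35}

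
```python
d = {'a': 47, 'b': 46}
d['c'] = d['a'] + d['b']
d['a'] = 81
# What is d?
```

After line 1: d = {'a': 47, 'b': 46}
After line 2 (d['c'] = 47 + 46): d = {'a': 47, 'b': 46, 'c': 93}
After line 3: d = {'a': 81, 'b': 46, 'c': 93}

{'a': 81, 'b': 46, 'c': 93}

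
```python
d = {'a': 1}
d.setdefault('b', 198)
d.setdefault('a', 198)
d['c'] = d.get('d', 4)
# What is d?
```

After line 1: d = {'a': 1}
After line 2 (setdefault adds 'b'=198): d = {'a': 1, 'b': 198}
After line 3 (setdefault 'a' no-op, already exists): d = {'a': 1, 'b': 198}
After line 4 (get('d', 4) returns default since 'd' not in d): d = {'a': 1, 'b': 198, 'c': 4}

{'a': 1, 'b': 198, 'c': 4}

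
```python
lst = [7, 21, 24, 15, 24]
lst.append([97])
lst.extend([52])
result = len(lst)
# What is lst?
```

After line 1: lst = [7, 21, 24, 15, 24]
After line 2 (append adds [97] as single element): lst = [7, 21, 24, 15, 24, [97]]
After line 3 (extend unpacks [52], adds 52): lst = [7, 21, 24, 15, 24, [97], 52]
After line 4: result = len(lst) = 7

[7, 21, 24, 15, 24, [97], 52]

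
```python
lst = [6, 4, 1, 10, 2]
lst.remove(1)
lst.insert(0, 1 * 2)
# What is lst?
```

After line 1: lst = [6, 4, 1, 10, 2]
After line 2 (remove first 1): lst = [6, 4, 10, 2]
After line 3 (insert 2 at index 0): lst = [2, 6, 4, 10, 2]

[2, 6, 4, 10, 2]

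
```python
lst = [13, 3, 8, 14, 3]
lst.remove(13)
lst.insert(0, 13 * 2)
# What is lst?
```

After line 1: lst = [13, 3, 8, 14, 3]
After line 2 (remove first 13): lst = [3, 8, 14, 3]
After line 3 (insert 26 at index 0): lst = [26, 3, 8, 14, 3]

[26, 3, 8, 14, 3]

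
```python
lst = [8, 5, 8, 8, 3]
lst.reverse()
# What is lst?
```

[3, 8, 8, 5, 8]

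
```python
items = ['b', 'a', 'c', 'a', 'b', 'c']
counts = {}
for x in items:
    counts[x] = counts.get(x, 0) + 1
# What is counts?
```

Initial: counts = {}, items = ['b', 'a', 'c', 'a', 'b', 'c']
See 'b': counts = {'b': 1}
See 'a': counts = {'b': 1, 'a': 1}
See 'c': counts = {'b': 1, 'a': 1, 'c': 1}
See 'a': counts = {'b': 1, 'a': 2, 'c': 1}
See 'b': counts = {'b': 2, 'a': 2, 'c': 1}
See 'c': counts = {'b': 2, 'a': 2, 'c': 2}

{'b': 2, 'a': 2, 'c': 2}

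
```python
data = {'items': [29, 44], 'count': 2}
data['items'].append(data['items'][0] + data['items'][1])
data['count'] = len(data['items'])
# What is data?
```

After line 1: data = {'items': [29, 44], 'count': 2}
After line 2 (append 29 + 44 = 73): data = {'items': [29, 44, 73], 'count': 2}
After line 3 (count = len(items) = 3): data = {'items': [29, 44, 73], 'count': 3}

{'items': [29, 44, 73], 'count': 3}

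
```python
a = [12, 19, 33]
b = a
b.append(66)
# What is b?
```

After line 1: a = [12, 19, 33]
After line 2 (b = a is an alias, same object): a = [12, 19, 33], b = [12, 19, 33]
After line 3 (b.append mutates the shared list): a = [12, 19, 33, 66], b = [12, 19, 33, 66]

[12, 19, 33, 66]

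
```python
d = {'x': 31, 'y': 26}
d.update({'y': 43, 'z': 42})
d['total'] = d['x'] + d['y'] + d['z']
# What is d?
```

After line 1: d = {'x': 31, 'y': 26}
After line 2 (y overwritten, z added): d = {'x': 31, 'y': 43, 'z': 42}
After line 3 (total = 31 + 43 + 42 = 116): d = {'x': 31, 'y': 43, 'z': 42, 'total': 116}

{'x': 31, 'y': 43, 'z': 42, 'total': 116}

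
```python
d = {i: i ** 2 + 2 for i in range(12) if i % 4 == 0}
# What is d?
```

{0: 2, 4: 18, 8: 66}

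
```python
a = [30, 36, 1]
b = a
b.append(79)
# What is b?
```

After line 1: a = [30, 36, 1]
After line 2 (b = a is an alias, same object): a = [30, 36, 1], b = [30, 36, 1]
After line 3 (b.append mutates the shared list): a = [30, 36, 1, 79], b = [30, 36, 1, 79]

[30, 36, 1, 79]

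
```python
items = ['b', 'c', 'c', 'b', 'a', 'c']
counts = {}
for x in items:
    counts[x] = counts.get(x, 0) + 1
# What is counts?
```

Initial: counts = {}, items = ['b', 'c', 'c', 'b', 'a', 'c']
See 'b': counts = {'b': 1}
See 'c': counts = {'b': 1, 'c': 1}
See 'c': counts = {'b': 1, 'c': 2}
See 'b': counts = {'b': 2, 'c': 2}
See 'a': counts = {'b': 2, 'c': 2, 'a': 1}
See 'c': counts = {'b': 2, 'c': 3, 'a': 1}

{'b': 2, 'c': 3, 'a': 1}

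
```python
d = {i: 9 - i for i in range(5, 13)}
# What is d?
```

{5: 4, 6: 3, 7: 2, 8: 1, 9: 0, 10: -1, 11: -2, 12: -3}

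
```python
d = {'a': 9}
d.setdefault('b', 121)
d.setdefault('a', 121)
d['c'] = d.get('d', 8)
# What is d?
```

After line 1: d = {'a': 9}
After line 2 (setdefault adds 'b'=121): d = {'a': 9, 'b': 121}
After line 3 (setdefault 'a' no-op, already exists): d = {'a': 9, 'b': 121}
After line 4 (get('d', 8) returns default since 'd' not in d): d = {'a': 9, 'b': 121, 'c': 8}

{'a': 9, 'b': 121, 'c': 8}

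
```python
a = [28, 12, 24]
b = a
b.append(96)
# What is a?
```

After line 1: a = [28, 12, 24]
After line 2 (b = a is an alias, same object): a = [28, 12, 24], b = [28, 12, 24]
After line 3 (b.append mutates the shared list): a = [28, 12, 24, 96], b = [28, 12, 24, 96]

[28, 12, 24, 96]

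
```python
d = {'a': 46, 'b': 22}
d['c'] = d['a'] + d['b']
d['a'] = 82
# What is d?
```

After line 1: d = {'a': 46, 'b': 22}
After line 2 (d['c'] = 46 + 22): d = {'a': 46, 'b': 22, 'c': 68}
After line 3: d = {'a': 82, 'b': 22, 'c': 68}

{'a': 82, 'b': 22, 'c': 68}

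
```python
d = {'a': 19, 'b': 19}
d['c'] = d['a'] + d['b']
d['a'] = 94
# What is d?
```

After line 1: d = {'a': 19, 'b': 19}
After line 2 (d['c'] = 19 + 19): d = {'a': 19, 'b': 19, 'c': 38}
After line 3: d = {'a': 94, 'b': 19, 'c': 38}

{'a': 94, 'b': 19, 'c': 38}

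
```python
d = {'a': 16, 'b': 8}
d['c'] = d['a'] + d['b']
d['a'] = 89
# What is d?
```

After line 1: d = {'a': 16, 'b': 8}
After line 2 (d['c'] = 16 + 8): d = {'a': 16, 'b': 8, 'c': 24}
After line 3: d = {'a': 89, 'b': 8, 'c': 24}

{'a': 89, 'b': 8, 'c': 24}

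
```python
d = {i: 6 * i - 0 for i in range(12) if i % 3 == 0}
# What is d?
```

{0: 0, 3: 18, 6: 36, 9: 54}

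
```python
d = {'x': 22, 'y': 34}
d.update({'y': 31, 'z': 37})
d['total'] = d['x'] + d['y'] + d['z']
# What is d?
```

After line 1: d = {'x': 22, 'y': 34}
After line 2 (y overwritten, z added): d = {'x': 22, 'y': 31, 'z': 37}
After line 3 (total = 22 + 31 + 37 = 90): d = {'x': 22, 'y': 31, 'z': 37, 'total': 90}

{'x': 22, 'y': 31, 'z': 37, 'total': 90}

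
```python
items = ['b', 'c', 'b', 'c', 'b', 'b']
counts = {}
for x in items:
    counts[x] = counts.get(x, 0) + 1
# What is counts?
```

Initial: counts = {}, items = ['b', 'c', 'b', 'c', 'b', 'b']
See 'b': counts = {'b': 1}
See 'c': counts = {'b': 1, 'c': 1}
See 'b': counts = {'b': 2, 'c': 1}
See 'c': counts = {'b': 2, 'c': 2}
See 'b': counts = {'b': 3, 'c': 2}
See 'b': counts = {'b': 4, 'c': 2}

{'b': 4, 'c': 2}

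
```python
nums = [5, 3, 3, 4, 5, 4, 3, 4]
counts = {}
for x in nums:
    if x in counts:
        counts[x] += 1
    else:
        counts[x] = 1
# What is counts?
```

Initial: counts = {}, nums = [5, 3, 3, 4, 5, 4, 3, 4]
See 5: counts = {5: 1}
See 3: counts = {5: 1, 3: 1}
See 3: counts = {5: 1, 3: 2}
See 4: counts = {5: 1, 3: 2, 4: 1}
See 5: counts = {5: 2, 3: 2, 4: 1}
See 4: counts = {5: 2, 3: 2, 4: 2}
See 3: counts = {5: 2, 3: 3, 4: 2}
See 4: counts = {5: 2, 3: 3, 4: 3}

{5: 2, 3: 3, 4: 3}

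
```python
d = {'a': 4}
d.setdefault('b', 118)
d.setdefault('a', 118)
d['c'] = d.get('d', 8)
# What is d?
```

After line 1: d = {'a': 4}
After line 2 (setdefault adds 'b'=118): d = {'a': 4, 'b': 118}
After line 3 (setdefault 'a' no-op, already exists): d = {'a': 4, 'b': 118}
After line 4 (get('d', 8) returns default since 'd' not in d): d = {'a': 4, 'b': 118, 'c': 8}

{'a': 4, 'b': 118, 'c': 8}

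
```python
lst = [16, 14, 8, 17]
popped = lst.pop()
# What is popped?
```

17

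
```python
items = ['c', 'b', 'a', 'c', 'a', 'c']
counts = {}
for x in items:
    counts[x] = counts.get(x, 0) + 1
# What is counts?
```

Initial: counts = {}, items = ['c', 'b', 'a', 'c', 'a', 'c']
See 'c': counts = {'c': 1}
See 'b': counts = {'c': 1, 'b': 1}
See 'a': counts = {'c': 1, 'b': 1, 'a': 1}
See 'c': counts = {'c': 2, 'b': 1, 'a': 1}
See 'a': counts = {'c': 2, 'b': 1, 'a': 2}
See 'c': counts = {'c': 3, 'b': 1, 'a': 2}

{'c': 3, 'b': 1, 'a': 2}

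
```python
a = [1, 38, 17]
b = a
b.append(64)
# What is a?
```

After line 1: a = [1, 38, 17]
After line 2 (b = a is an alias, same object): a = [1, 38, 17], b = [1, 38, 17]
After line 3 (b.append mutates the shared list): a = [1, 38, 17, 64], b = [1, 38, 17, 64]

[1, 38, 17, 64]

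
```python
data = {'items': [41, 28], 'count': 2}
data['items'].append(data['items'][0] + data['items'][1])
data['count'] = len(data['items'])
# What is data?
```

After line 1: data = {'items': [41, 28], 'count': 2}
After line 2 (append 41 + 28 = 69): data = {'items': [41, 28, 69], 'count': 2}
After line 3 (count = len(items) = 3): data = {'items': [41, 28, 69], 'count': 3}

{'items': [41, 28, 69], 'count': 3}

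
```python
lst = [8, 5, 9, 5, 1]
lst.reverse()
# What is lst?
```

[1, 5, 9, 5, 8]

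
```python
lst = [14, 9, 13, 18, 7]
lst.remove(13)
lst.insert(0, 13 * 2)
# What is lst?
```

After line 1: lst = [14, 9, 13, 18, 7]
After line 2 (remove first 13): lst = [14, 9, 18, 7]
After line 3 (insert 26 at index 0): lst = [26, 14, 9, 18, 7]

[26, 14, 9, 18, 7]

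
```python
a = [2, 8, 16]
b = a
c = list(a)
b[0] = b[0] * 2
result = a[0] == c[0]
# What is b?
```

After line 1: a = [2, 8, 16]
After line 2 (b = a, alias): a = [2, 8, 16], b = [2, 8, 16]
After line 3 (c = list(a) is a copy, new object): c = [2, 8, 16]
After line 4 (b[0] = 2 * 2 = 4; mutates shared a/b): a = b = [4, 8, 16], c = [2, 8, 16]
After line 5 (a[0] = 4, c[0] = 2; result = False)

[4, 8, 16]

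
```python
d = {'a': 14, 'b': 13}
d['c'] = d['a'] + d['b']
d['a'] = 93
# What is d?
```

After line 1: d = {'a': 14, 'b': 13}
After line 2 (d['c'] = 14 + 13): d = {'a': 14, 'b': 13, 'c': 27}
After line 3: d = {'a': 93, 'b': 13, 'c': 27}

{'a': 93, 'b': 13, 'c': 27}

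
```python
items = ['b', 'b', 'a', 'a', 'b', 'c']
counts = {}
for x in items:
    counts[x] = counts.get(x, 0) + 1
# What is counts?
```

Initial: counts = {}, items = ['b', 'b', 'a', 'a', 'b', 'c']
See 'b': counts = {'b': 1}
See 'b': counts = {'b': 2}
See 'a': counts = {'b': 2, 'a': 1}
See 'a': counts = {'b': 2, 'a': 2}
See 'b': counts = {'b': 3, 'a': 2}
See 'c': counts = {'b': 3, 'a': 2, 'c': 1}

{'b': 3, 'a': 2, 'c': 1}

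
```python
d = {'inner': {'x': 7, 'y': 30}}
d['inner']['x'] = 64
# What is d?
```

After line 1: d = {'inner': {'x': 7, 'y': 30}}
After line 2 (inner x overwritten): d = {'inner': {'x': 64, 'y': 30}}

{'inner': {'x': 64, 'y': 30}}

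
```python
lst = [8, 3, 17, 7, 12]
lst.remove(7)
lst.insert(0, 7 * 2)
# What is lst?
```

After line 1: lst = [8, 3, 17, 7, 12]
After line 2 (remove first 7): lst = [8, 3, 17, 12]
After line 3 (insert 14 at index 0): lst = [14, 8, 3, 17, 12]

[14, 8, 3, 17, 12]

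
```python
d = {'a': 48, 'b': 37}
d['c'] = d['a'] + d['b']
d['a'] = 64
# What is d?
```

After line 1: d = {'a': 48, 'b': 37}
After line 2 (d['c'] = 48 + 37): d = {'a': 48, 'b': 37, 'c': 85}
After line 3: d = {'a': 64, 'b': 37, 'c': 85}

{'a': 64, 'b': 37, 'c': 85}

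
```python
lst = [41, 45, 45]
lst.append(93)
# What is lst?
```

[41, 45, 45, 93]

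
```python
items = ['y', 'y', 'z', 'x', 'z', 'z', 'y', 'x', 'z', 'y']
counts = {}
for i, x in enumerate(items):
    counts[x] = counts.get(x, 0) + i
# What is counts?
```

Initial: counts = {}, items = ['y', 'y', 'z', 'x', 'z', 'z', 'y', 'x', 'z', 'y']
i=0, x='y': counts = {'y': 0}
i=1, x='y': counts = {'y': 1}
i=2, x='z': counts = {'y': 1, 'z': 2}
i=3, x='x': counts = {'y': 1, 'z': 2, 'x': 3}
i=4, x='z': counts = {'y': 1, 'z': 6, 'x': 3}
i=5, x='z': counts = {'y': 1, 'z': 11, 'x': 3}
i=6, x='y': counts = {'y': 7, 'z': 11, 'x': 3}
i=7, x='x': counts = {'y': 7, 'z': 11, 'x': 10}
i=8, x='z': counts = {'y': 7, 'z': 19, 'x': 10}
i=9, x='y': counts = {'y': 16, 'z': 19, 'x': 10}

{'y': 16, 'z': 19, 'x': 10}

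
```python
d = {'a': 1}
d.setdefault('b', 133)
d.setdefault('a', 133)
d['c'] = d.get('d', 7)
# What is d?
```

After line 1: d = {'a': 1}
After line 2 (setdefault adds 'b'=133): d = {'a': 1, 'b': 133}
After line 3 (setdefault 'a' no-op, already exists): d = {'a': 1, 'b': 133}
After line 4 (get('d', 7) returns default since 'd' not in d): d = {'a': 1, 'b': 133, 'c': 7}

{'a': 1, 'b': 133, 'c': 7}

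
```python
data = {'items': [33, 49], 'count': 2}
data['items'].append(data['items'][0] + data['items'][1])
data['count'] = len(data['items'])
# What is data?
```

After line 1: data = {'items': [33, 49], 'count': 2}
After line 2 (append 33 + 49 = 82): data = {'items': [33, 49, 82], 'count': 2}
After line 3 (count = len(items) = 3): data = {'items': [33, 49, 82], 'count': 3}

{'items': [33, 49, 82], 'count': 3}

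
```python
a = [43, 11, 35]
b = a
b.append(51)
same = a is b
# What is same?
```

After line 1: a = [43, 11, 35]
After line 2 (b = a is an alias, same object): a = [43, 11, 35], b = [43, 11, 35]
After line 3 (b.append mutates the shared list): a = [43, 11, 35, 51], b = [43, 11, 35, 51]
After line 4 (same = a is b; same object -> True): same = True

True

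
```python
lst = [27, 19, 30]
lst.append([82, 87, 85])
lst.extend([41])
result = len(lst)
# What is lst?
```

After line 1: lst = [27, 19, 30]
After line 2 (append adds [82, 87, 85] as single element): lst = [27, 19, 30, [82, 87, 85]]
After line 3 (extend unpacks [41], adds 41): lst = [27, 19, 30, [82, 87, 85], 41]
After line 4: result = len(lst) = 5

[27, 19, 30, [82, 87, 85], 41]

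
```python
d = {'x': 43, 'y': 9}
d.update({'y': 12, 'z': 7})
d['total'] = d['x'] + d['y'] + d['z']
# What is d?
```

After line 1: d = {'x': 43, 'y': 9}
After line 2 (y overwritten, z added): d = {'x': 43, 'y': 12, 'z': 7}
After line 3 (total = 43 + 12 + 7 = 62): d = {'x': 43, 'y': 12, 'z': 7, 'total': 62}

{'x': 43, 'y': 12, 'z': 7, 'total': 62}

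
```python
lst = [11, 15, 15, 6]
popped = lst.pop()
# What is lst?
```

[11, 15, 15]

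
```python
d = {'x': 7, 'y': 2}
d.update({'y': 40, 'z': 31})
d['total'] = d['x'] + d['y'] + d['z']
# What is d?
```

After line 1: d = {'x': 7, 'y': 2}
After line 2 (y overwritten, z added): d = {'x': 7, 'y': 40, 'z': 31}
After line 3 (total = 7 + 40 + 31 = 78): d = {'x': 7, 'y': 40, 'z': 31, 'total': 78}

{'x': 7, 'y': 40, 'z': 31, 'total': 78}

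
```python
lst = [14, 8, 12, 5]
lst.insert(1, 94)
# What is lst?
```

[14, 94, 8, 12, 5]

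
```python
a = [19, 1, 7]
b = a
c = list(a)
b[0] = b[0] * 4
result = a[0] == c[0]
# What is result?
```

After line 1: a = [19, 1, 7]
After line 2 (b = a, alias): a = [19, 1, 7], b = [19, 1, 7]
After line 3 (c = list(a) is a copy, new object): c = [19, 1, 7]
After line 4 (b[0] = 19 * 4 = 76; mutates shared a/b): a = b = [76, 1, 7], c = [19, 1, 7]
After line 5 (a[0] = 76, c[0] = 19; result = False)

False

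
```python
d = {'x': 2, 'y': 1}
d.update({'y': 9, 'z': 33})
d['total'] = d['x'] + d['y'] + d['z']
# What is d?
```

After line 1: d = {'x': 2, 'y': 1}
After line 2 (y overwritten, z added): d = {'x': 2, 'y': 9, 'z': 33}
After line 3 (total = 2 + 9 + 33 = 44): d = {'x': 2, 'y': 9, 'z': 33, 'total': 44}

{'x': 2, 'y': 9, 'z': 33, 'total': 44}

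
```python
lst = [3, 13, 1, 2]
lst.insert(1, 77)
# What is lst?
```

[3, 77, 13, 1, 2]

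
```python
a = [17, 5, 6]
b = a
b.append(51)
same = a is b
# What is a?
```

After line 1: a = [17, 5, 6]
After line 2 (b = a is an alias, same object): a = [17, 5, 6], b = [17, 5, 6]
After line 3 (b.append mutates the shared list): a = [17, 5, 6, 51], b = [17, 5, 6, 51]
After line 4 (same = a is b; same object -> True): same = True

[17, 5, 6, 51]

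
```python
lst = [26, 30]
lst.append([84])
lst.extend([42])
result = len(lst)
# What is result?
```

After line 1: lst = [26, 30]
After line 2 (append adds [84] as single element): lst = [26, 30, [84]]
After line 3 (extend unpacks [42], adds 42): lst = [26, 30, [84], 42]
After line 4: result = len(lst) = 4

4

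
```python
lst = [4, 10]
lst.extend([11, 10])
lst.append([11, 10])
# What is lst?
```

After line 1: lst = [4, 10]
After line 2 (extend unpacks [11, 10]): lst = [4, 10, 11, 10]
After line 3 (append adds [11, 10] as single element): lst = [4, 10, 11, 10, [11, 10]]

[4, 10, 11, 10, [11, 10]]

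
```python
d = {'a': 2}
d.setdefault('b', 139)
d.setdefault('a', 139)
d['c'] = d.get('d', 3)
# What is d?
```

After line 1: d = {'a': 2}
After line 2 (setdefault adds 'b'=139): d = {'a': 2, 'b': 139}
After line 3 (setdefault 'a' no-op, already exists): d = {'a': 2, 'b': 139}
After line 4 (get('d', 3) returns default since 'd' not in d): d = {'a': 2, 'b': 139, 'c': 3}

{'a': 2, 'b': 139, 'c': 3}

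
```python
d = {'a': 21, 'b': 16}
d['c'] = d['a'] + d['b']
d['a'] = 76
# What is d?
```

After line 1: d = {'a': 21, 'b': 16}
After line 2 (d['c'] = 21 + 16): d = {'a': 21, 'b': 16, 'c': 37}
After line 3: d = {'a': 76, 'b': 16, 'c': 37}

{'a': 76, 'b': 16, 'c': 37}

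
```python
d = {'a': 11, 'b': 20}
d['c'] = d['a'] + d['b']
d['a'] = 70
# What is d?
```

After line 1: d = {'a': 11, 'b': 20}
After line 2 (d['c'] = 11 + 20): d = {'a': 11, 'b': 20, 'c': 31}
After line 3: d = {'a': 70, 'b': 20, 'c': 31}

{'a': 70, 'b': 20, 'c': 31}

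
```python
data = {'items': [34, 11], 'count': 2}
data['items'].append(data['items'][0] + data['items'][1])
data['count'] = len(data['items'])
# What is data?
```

After line 1: data = {'items': [34, 11], 'count': 2}
After line 2 (append 34 + 11 = 45): data = {'items': [34, 11, 45], 'count': 2}
After line 3 (count = len(items) = 3): data = {'items': [34, 11, 45], 'count': 3}

{'items': [34, 11, 45], 'count': 3}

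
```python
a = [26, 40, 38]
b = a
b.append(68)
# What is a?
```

After line 1: a = [26, 40, 38]
After line 2 (b = a is an alias, same object): a = [26, 40, 38], b = [26, 40, 38]
After line 3 (b.append mutates the shared list): a = [26, 40, 38, 68], b = [26, 40, 38, 68]

[26, 40, 38, 68]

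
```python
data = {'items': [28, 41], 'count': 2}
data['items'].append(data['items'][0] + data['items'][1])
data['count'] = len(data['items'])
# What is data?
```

After line 1: data = {'items': [28, 41], 'count': 2}
After line 2 (append 28 + 41 = 69): data = {'items': [28, 41, 69], 'count': 2}
After line 3 (count = len(items) = 3): data = {'items': [28, 41, 69], 'count': 3}

{'items': [28, 41, 69], 'count': 3}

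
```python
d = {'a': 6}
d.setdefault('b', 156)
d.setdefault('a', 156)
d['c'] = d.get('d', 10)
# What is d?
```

After line 1: d = {'a': 6}
After line 2 (setdefault adds 'b'=156): d = {'a': 6, 'b': 156}
After line 3 (setdefault 'a' no-op, already exists): d = {'a': 6, 'b': 156}
After line 4 (get('d', 10) returns default since 'd' not in d): d = {'a': 6, 'b': 156, 'c': 10}

{'a': 6, 'b': 156, 'c': 10}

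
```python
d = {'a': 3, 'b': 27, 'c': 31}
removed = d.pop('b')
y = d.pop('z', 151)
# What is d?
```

After line 1: d = {'a': 3, 'b': 27, 'c': 31}
After line 2 (pop 'b' returns 27): d = {'a': 3, 'c': 31}, removed = 27
After line 3 (pop 'z' missing, returns default 151): d = {'a': 3, 'c': 31}, y = 151

{'a': 3, 'c': 31}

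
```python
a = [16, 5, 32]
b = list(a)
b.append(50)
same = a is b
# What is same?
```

After line 1: a = [16, 5, 32]
After line 2 (b = list(a) is a shallow copy, new object): a = [16, 5, 32], b = [16, 5, 32]
After line 3 (append only mutates b): a = [16, 5, 32], b = [16, 5, 32, 50]
After line 4 (same = a is b; different objects -> False): same = False

False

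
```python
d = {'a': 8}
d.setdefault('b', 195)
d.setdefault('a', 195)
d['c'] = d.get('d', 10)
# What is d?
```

After line 1: d = {'a': 8}
After line 2 (setdefault adds 'b'=195): d = {'a': 8, 'b': 195}
After line 3 (setdefault 'a' no-op, already exists): d = {'a': 8, 'b': 195}
After line 4 (get('d', 10) returns default since 'd' not in d): d = {'a': 8, 'b': 195, 'c': 10}

{'a': 8, 'b': 195, 'c': 10}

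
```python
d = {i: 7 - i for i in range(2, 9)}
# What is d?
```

{2: 5, 3: 4, 4: 3, 5: 2, 6: 1, 7: 0, 8: -1}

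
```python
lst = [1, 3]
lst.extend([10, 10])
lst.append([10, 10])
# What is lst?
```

After line 1: lst = [1, 3]
After line 2 (extend unpacks [10, 10]): lst = [1, 3, 10, 10]
After line 3 (append adds [10, 10] as single element): lst = [1, 3, 10, 10, [10, 10]]

[1, 3, 10, 10, [10, 10]]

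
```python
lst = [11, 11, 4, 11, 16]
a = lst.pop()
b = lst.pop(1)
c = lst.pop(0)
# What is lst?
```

After line 1: lst = [11, 11, 4, 11, 16]
After line 2 (pop() -> a = 16): lst = [11, 11, 4, 11]
After line 3 (pop(1) -> b = 11): lst = [11, 4, 11]
After line 4 (pop(0) -> c = 11): lst = [4, 11]

[4, 11]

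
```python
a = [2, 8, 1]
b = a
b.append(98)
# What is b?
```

After line 1: a = [2, 8, 1]
After line 2 (b = a is an alias, same object): a = [2, 8, 1], b = [2, 8, 1]
After line 3 (b.append mutates the shared list): a = [2, 8, 1, 98], b = [2, 8, 1, 98]

[2, 8, 1, 98]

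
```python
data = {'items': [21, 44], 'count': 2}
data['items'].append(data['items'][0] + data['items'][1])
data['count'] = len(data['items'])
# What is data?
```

After line 1: data = {'items': [21, 44], 'count': 2}
After line 2 (append 21 + 44 = 65): data = {'items': [21, 44, 65], 'count': 2}
After line 3 (count = len(items) = 3): data = {'items': [21, 44, 65], 'count': 3}

{'items': [21, 44, 65], 'count': 3}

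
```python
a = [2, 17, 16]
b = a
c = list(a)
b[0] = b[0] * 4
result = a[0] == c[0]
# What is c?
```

After line 1: a = [2, 17, 16]
After line 2 (b = a, alias): a = [2, 17, 16], b = [2, 17, 16]
After line 3 (c = list(a) is a copy, new object): c = [2, 17, 16]
After line 4 (b[0] = 2 * 4 = 8; mutates shared a/b): a = b = [8, 17, 16], c = [2, 17, 16]
After line 5 (a[0] = 8, c[0] = 2; result = False)

[2, 17, 16]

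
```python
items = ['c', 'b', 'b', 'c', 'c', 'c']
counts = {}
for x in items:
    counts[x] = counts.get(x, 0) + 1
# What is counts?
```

Initial: counts = {}, items = ['c', 'b', 'b', 'c', 'c', 'c']
See 'c': counts = {'c': 1}
See 'b': counts = {'c': 1, 'b': 1}
See 'b': counts = {'c': 1, 'b': 2}
See 'c': counts = {'c': 2, 'b': 2}
See 'c': counts = {'c': 3, 'b': 2}
See 'c': counts = {'c': 4, 'b': 2}

{'c': 4, 'b': 2}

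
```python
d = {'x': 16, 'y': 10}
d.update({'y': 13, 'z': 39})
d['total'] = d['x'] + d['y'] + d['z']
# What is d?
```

After line 1: d = {'x': 16, 'y': 10}
After line 2 (y overwritten, z added): d = {'x': 16, 'y': 13, 'z': 39}
After line 3 (total = 16 + 13 + 39 = 68): d = {'x': 16, 'y': 13, 'z': 39, 'total': 68}

{'x': 16, 'y': 13, 'z': 39, 'total': 68}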